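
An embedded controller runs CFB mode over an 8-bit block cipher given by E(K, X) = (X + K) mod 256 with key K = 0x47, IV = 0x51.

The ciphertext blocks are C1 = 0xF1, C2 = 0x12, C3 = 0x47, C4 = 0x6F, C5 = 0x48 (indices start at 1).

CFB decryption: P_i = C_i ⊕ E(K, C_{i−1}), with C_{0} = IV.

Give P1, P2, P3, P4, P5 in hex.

P1: E(K, 0x51) = 0x98; 0xF1 ⊕ 0x98 = 0x69.
P2: E(K, 0xF1) = 0x38; 0x12 ⊕ 0x38 = 0x2A.
P3: E(K, 0x12) = 0x59; 0x47 ⊕ 0x59 = 0x1E.
P4: E(K, 0x47) = 0x8E; 0x6F ⊕ 0x8E = 0xE1.
P5: E(K, 0x6F) = 0xB6; 0x48 ⊕ 0xB6 = 0xFE.

P1 = 0x69, P2 = 0x2A, P3 = 0x1E, P4 = 0xE1, P5 = 0xFE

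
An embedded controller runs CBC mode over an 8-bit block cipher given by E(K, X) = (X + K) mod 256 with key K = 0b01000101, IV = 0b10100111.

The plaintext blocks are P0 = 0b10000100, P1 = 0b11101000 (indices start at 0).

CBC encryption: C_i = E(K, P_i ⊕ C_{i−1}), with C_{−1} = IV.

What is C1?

C0: P0 ⊕ 0b10100111 = 0b00100011; E(K, 0b00100011) = 0b01101000.
C1: P1 ⊕ 0b01101000 = 0b10000000; E(K, 0b10000000) = 0b11000101.

C1 = 0b11000101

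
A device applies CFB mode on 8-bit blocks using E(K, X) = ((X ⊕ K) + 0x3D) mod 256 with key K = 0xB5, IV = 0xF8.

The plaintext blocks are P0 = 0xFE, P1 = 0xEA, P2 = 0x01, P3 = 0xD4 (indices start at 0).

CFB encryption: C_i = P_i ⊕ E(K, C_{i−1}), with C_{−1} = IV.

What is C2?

C2 = 0xDF

C0: E(K, 0xF8) = 0x8A; 0xFE ⊕ 0x8A = 0x74.
C1: E(K, 0x74) = 0xFE; 0xEA ⊕ 0xFE = 0x14.
C2: E(K, 0x14) = 0xDE; 0x01 ⊕ 0xDE = 0xDF.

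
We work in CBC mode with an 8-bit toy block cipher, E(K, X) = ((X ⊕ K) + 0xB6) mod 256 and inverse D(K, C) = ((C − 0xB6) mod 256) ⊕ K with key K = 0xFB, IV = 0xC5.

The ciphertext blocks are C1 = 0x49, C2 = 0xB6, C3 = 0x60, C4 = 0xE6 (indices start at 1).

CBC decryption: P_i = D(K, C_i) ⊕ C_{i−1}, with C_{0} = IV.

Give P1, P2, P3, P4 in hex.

P1: D(K, 0x49) = 0x68; 0x68 ⊕ 0xC5 = 0xAD.
P2: D(K, 0xB6) = 0xFB; 0xFB ⊕ 0x49 = 0xB2.
P3: D(K, 0x60) = 0x51; 0x51 ⊕ 0xB6 = 0xE7.
P4: D(K, 0xE6) = 0xCB; 0xCB ⊕ 0x60 = 0xAB.

P1 = 0xAD, P2 = 0xB2, P3 = 0xE7, P4 = 0xAB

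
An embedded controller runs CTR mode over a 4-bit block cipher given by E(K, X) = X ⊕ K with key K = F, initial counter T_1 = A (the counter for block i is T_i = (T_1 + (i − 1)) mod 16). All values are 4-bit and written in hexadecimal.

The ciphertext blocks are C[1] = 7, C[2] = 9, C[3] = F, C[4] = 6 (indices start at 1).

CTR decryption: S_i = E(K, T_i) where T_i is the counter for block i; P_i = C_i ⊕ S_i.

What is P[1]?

P[1]: T = A, S = E(K, T) = 5; 7 ⊕ 5 = 2.

P[1] = 2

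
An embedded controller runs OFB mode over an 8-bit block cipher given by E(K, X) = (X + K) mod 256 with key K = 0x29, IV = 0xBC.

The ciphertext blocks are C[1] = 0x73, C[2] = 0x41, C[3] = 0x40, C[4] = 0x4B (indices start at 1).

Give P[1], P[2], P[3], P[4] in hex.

P[1] = 0x96, P[2] = 0x4F, P[3] = 0x77, P[4] = 0x2B

OFB decryption: S_i = E(K, S_{i−1}) with S_{0} = IV; P_i = C_i ⊕ S_i.
P[1]: S = E(K, 0xBC) = 0xE5; 0x73 ⊕ 0xE5 = 0x96.
P[2]: S = E(K, 0xE5) = 0x0E; 0x41 ⊕ 0x0E = 0x4F.
P[3]: S = E(K, 0x0E) = 0x37; 0x40 ⊕ 0x37 = 0x77.
P[4]: S = E(K, 0x37) = 0x60; 0x4B ⊕ 0x60 = 0x2B.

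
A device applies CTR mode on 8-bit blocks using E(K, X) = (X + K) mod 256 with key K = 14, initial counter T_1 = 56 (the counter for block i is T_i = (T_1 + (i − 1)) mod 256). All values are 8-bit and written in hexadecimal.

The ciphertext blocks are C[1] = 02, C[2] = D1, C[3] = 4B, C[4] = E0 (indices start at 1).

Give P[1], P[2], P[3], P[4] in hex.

CTR decryption: S_i = E(K, T_i) where T_i is the counter for block i; P_i = C_i ⊕ S_i.
P[1]: T = 56, S = E(K, T) = 6A; 02 ⊕ 6A = 68.
P[2]: T = 57, S = E(K, T) = 6B; D1 ⊕ 6B = BA.
P[3]: T = 58, S = E(K, T) = 6C; 4B ⊕ 6C = 27.
P[4]: T = 59, S = E(K, T) = 6D; E0 ⊕ 6D = 8D.

P[1] = 68, P[2] = BA, P[3] = 27, P[4] = 8D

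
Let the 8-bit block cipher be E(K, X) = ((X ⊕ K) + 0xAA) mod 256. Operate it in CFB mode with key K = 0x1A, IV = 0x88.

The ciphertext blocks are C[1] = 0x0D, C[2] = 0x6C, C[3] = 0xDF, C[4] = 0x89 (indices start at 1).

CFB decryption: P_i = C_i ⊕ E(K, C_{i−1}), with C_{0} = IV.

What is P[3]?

P[3]: E(K, 0x6C) = 0x20; 0xDF ⊕ 0x20 = 0xFF.

P[3] = 0xFF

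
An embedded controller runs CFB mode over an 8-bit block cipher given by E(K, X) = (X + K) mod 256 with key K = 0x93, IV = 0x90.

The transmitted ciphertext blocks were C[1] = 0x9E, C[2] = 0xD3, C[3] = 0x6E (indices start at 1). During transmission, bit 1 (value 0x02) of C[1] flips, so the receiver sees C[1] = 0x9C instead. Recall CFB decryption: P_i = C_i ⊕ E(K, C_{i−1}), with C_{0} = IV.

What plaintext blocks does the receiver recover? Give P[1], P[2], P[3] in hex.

P[1] = 0xBF, P[2] = 0xFC, P[3] = 0x08

Only C[1] changed, to 0x9C. In CFB, a change in C_i flips the same bit in P_i and garbles P_{i+1}. Decrypting the received ciphertext:
P[1]: E(K, 0x90) = 0x23; 0x9C ⊕ 0x23 = 0xBF.
P[2]: E(K, 0x9C) = 0x2F; 0xD3 ⊕ 0x2F = 0xFC.
P[3]: E(K, 0xD3) = 0x66; 0x6E ⊕ 0x66 = 0x08.
Blocks that differ from the original plaintext: P[1], P[2].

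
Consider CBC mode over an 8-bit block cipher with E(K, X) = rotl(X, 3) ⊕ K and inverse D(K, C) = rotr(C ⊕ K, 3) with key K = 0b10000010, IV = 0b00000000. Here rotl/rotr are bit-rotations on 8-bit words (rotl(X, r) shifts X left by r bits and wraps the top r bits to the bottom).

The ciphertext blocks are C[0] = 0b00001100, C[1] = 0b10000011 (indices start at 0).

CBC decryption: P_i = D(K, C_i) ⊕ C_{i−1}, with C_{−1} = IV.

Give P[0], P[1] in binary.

P[0]: D(K, 0b00001100) = 0b11010001; 0b11010001 ⊕ 0b00000000 = 0b11010001.
P[1]: D(K, 0b10000011) = 0b00100000; 0b00100000 ⊕ 0b00001100 = 0b00101100.

P[0] = 0b11010001, P[1] = 0b00101100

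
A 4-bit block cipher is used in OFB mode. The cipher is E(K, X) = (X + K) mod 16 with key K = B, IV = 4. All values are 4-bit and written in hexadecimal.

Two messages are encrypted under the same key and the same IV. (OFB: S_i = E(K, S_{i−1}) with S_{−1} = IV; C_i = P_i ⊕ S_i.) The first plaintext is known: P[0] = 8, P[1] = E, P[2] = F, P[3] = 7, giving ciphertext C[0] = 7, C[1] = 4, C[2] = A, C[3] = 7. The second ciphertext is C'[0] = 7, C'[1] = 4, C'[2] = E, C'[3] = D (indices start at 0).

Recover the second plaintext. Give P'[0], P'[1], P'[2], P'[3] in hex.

In OFB with a reused IV, both messages share the same keystream S_i, so C_i ⊕ C'_i = P_i ⊕ P'_i and thus P'_i = P_i ⊕ C_i ⊕ C'_i.
P'[0]: 8 ⊕ 7 ⊕ 7 = 8.
P'[1]: E ⊕ 4 ⊕ 4 = E.
P'[2]: F ⊕ A ⊕ E = B.
P'[3]: 7 ⊕ 7 ⊕ D = D.

P'[0] = 8, P'[1] = E, P'[2] = B, P'[3] = D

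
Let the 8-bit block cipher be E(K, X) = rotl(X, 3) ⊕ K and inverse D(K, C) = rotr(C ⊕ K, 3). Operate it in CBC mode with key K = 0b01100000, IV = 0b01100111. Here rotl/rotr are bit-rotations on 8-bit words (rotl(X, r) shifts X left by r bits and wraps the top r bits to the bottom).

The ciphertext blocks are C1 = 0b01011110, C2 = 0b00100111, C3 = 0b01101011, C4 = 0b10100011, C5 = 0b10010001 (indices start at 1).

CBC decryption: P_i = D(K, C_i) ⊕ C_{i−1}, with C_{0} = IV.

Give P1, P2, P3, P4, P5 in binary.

P1 = 0b10100000, P2 = 0b10110110, P3 = 0b01000110, P4 = 0b00010011, P5 = 0b10011101

P1: D(K, 0b01011110) = 0b11000111; 0b11000111 ⊕ 0b01100111 = 0b10100000.
P2: D(K, 0b00100111) = 0b11101000; 0b11101000 ⊕ 0b01011110 = 0b10110110.
P3: D(K, 0b01101011) = 0b01100001; 0b01100001 ⊕ 0b00100111 = 0b01000110.
P4: D(K, 0b10100011) = 0b01111000; 0b01111000 ⊕ 0b01101011 = 0b00010011.
P5: D(K, 0b10010001) = 0b00111110; 0b00111110 ⊕ 0b10100011 = 0b10011101.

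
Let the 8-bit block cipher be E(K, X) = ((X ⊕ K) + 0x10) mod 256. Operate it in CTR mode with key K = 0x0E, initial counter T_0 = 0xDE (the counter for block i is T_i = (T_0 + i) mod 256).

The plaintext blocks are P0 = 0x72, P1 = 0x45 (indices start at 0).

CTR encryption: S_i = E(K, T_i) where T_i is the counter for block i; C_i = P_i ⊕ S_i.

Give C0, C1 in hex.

C0 = 0x92, C1 = 0xA4

C0: T = 0xDE, S = E(K, T) = 0xE0; 0x72 ⊕ 0xE0 = 0x92.
C1: T = 0xDF, S = E(K, T) = 0xE1; 0x45 ⊕ 0xE1 = 0xA4.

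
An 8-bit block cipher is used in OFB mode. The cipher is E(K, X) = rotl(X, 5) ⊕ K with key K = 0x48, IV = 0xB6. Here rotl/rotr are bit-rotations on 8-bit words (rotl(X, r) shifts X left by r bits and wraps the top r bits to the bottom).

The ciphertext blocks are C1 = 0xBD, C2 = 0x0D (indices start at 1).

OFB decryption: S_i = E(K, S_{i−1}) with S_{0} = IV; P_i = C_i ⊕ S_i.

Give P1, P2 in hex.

P1 = 0x23, P2 = 0x96

P1: S = E(K, 0xB6) = 0x9E; 0xBD ⊕ 0x9E = 0x23.
P2: S = E(K, 0x9E) = 0x9B; 0x0D ⊕ 0x9B = 0x96.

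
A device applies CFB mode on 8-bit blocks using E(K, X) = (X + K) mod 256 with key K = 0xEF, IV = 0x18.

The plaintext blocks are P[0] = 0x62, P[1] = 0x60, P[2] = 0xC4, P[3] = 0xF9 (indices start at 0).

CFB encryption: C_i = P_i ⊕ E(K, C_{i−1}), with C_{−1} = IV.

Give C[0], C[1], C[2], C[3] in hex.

C[0] = 0x65, C[1] = 0x34, C[2] = 0xE7, C[3] = 0x2F

C[0]: E(K, 0x18) = 0x07; 0x62 ⊕ 0x07 = 0x65.
C[1]: E(K, 0x65) = 0x54; 0x60 ⊕ 0x54 = 0x34.
C[2]: E(K, 0x34) = 0x23; 0xC4 ⊕ 0x23 = 0xE7.
C[3]: E(K, 0xE7) = 0xD6; 0xF9 ⊕ 0xD6 = 0x2F.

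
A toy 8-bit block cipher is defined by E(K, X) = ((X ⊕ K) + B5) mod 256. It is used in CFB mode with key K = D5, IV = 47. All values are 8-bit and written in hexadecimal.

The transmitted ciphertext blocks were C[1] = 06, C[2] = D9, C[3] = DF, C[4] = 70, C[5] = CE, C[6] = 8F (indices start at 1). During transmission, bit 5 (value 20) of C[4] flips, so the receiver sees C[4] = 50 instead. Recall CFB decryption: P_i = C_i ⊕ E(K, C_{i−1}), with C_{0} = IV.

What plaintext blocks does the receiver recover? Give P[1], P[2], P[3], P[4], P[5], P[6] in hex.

Only C[4] changed, to 50. In CFB, a change in C_i flips the same bit in P_i and garbles P_{i+1}. Decrypting the received ciphertext:
P[1]: E(K, 47) = 47; 06 ⊕ 47 = 41.
P[2]: E(K, 06) = 88; D9 ⊕ 88 = 51.
P[3]: E(K, D9) = C1; DF ⊕ C1 = 1E.
P[4]: E(K, DF) = BF; 50 ⊕ BF = EF.
P[5]: E(K, 50) = 3A; CE ⊕ 3A = F4.
P[6]: E(K, CE) = D0; 8F ⊕ D0 = 5F.
Blocks that differ from the original plaintext: P[4], P[5].

P[1] = 41, P[2] = 51, P[3] = 1E, P[4] = EF, P[5] = F4, P[6] = 5F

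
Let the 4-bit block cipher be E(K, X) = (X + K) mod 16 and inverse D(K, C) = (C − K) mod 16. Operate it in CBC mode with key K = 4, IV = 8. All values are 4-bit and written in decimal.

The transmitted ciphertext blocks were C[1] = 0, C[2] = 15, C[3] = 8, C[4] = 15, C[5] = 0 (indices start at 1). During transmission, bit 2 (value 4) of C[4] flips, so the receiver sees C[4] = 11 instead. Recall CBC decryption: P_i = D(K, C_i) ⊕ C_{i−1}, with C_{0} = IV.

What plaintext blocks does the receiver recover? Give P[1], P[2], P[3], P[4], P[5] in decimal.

P[1] = 4, P[2] = 11, P[3] = 11, P[4] = 15, P[5] = 7

Only C[4] changed, to 11. In CBC, a change in C_i garbles P_i and flips the same bit in P_{i+1}. Decrypting the received ciphertext:
P[1]: D(K, 0) = 12; 12 ⊕ 8 = 4.
P[2]: D(K, 15) = 11; 11 ⊕ 0 = 11.
P[3]: D(K, 8) = 4; 4 ⊕ 15 = 11.
P[4]: D(K, 11) = 7; 7 ⊕ 8 = 15.
P[5]: D(K, 0) = 12; 12 ⊕ 11 = 7.
Blocks that differ from the original plaintext: P[4], P[5].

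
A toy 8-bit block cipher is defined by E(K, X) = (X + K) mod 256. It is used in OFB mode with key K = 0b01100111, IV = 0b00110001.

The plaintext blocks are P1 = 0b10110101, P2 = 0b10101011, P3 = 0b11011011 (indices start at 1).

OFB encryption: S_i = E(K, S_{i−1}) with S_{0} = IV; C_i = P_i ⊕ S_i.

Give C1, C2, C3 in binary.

C1 = 0b00101101, C2 = 0b01010100, C3 = 0b10111101

C1: S = E(K, 0b00110001) = 0b10011000; 0b10110101 ⊕ 0b10011000 = 0b00101101.
C2: S = E(K, 0b10011000) = 0b11111111; 0b10101011 ⊕ 0b11111111 = 0b01010100.
C3: S = E(K, 0b11111111) = 0b01100110; 0b11011011 ⊕ 0b01100110 = 0b10111101.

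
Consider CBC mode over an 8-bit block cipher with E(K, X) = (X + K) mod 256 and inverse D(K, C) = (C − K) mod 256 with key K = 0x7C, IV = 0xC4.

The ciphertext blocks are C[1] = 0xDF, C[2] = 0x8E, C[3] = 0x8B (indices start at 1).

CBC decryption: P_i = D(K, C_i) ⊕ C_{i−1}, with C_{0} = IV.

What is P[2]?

P[2]: D(K, 0x8E) = 0x12; 0x12 ⊕ 0xDF = 0xCD.

P[2] = 0xCD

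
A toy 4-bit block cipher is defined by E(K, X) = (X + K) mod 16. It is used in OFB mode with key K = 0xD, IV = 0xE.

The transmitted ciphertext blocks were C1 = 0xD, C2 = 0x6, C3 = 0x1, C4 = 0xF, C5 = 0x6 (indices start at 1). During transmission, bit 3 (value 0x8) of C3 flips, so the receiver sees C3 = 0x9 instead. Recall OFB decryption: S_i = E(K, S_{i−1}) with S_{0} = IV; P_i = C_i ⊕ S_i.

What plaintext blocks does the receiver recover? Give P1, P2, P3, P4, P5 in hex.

Only C3 changed, to 0x9. In OFB, a change in C_i flips the same bit in P_i only; the keystream is unaffected. Decrypting the received ciphertext:
P1: S = E(K, 0xE) = 0xB; 0xD ⊕ 0xB = 0x6.
P2: S = E(K, 0xB) = 0x8; 0x6 ⊕ 0x8 = 0xE.
P3: S = E(K, 0x8) = 0x5; 0x9 ⊕ 0x5 = 0xC.
P4: S = E(K, 0x5) = 0x2; 0xF ⊕ 0x2 = 0xD.
P5: S = E(K, 0x2) = 0xF; 0x6 ⊕ 0xF = 0x9.
Blocks that differ from the original plaintext: P3.

P1 = 0x6, P2 = 0xE, P3 = 0xC, P4 = 0xD, P5 = 0x9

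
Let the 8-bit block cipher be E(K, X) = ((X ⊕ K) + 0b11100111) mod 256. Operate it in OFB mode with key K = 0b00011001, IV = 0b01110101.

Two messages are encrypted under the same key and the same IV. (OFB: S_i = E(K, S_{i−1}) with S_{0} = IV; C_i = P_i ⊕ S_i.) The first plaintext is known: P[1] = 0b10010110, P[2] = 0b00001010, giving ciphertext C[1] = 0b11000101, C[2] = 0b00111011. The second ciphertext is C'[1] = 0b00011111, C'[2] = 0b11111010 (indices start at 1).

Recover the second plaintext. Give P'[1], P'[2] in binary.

P'[1] = 0b01001100, P'[2] = 0b11001011

In OFB with a reused IV, both messages share the same keystream S_i, so C_i ⊕ C'_i = P_i ⊕ P'_i and thus P'_i = P_i ⊕ C_i ⊕ C'_i.
P'[1]: 0b10010110 ⊕ 0b11000101 ⊕ 0b00011111 = 0b01001100.
P'[2]: 0b00001010 ⊕ 0b00111011 ⊕ 0b11111010 = 0b11001011.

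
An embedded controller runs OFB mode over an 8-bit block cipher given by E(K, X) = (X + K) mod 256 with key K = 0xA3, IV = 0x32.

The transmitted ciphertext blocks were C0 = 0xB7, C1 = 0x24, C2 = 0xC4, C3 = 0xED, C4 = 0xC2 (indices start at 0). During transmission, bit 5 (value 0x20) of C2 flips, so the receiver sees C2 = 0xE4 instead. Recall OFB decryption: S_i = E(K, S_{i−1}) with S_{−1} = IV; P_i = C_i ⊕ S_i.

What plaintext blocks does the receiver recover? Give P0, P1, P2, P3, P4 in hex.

Only C2 changed, to 0xE4. In OFB, a change in C_i flips the same bit in P_i only; the keystream is unaffected. Decrypting the received ciphertext:
P0: S = E(K, 0x32) = 0xD5; 0xB7 ⊕ 0xD5 = 0x62.
P1: S = E(K, 0xD5) = 0x78; 0x24 ⊕ 0x78 = 0x5C.
P2: S = E(K, 0x78) = 0x1B; 0xE4 ⊕ 0x1B = 0xFF.
P3: S = E(K, 0x1B) = 0xBE; 0xED ⊕ 0xBE = 0x53.
P4: S = E(K, 0xBE) = 0x61; 0xC2 ⊕ 0x61 = 0xA3.
Blocks that differ from the original plaintext: P2.

P0 = 0x62, P1 = 0x5C, P2 = 0xFF, P3 = 0x53, P4 = 0xA3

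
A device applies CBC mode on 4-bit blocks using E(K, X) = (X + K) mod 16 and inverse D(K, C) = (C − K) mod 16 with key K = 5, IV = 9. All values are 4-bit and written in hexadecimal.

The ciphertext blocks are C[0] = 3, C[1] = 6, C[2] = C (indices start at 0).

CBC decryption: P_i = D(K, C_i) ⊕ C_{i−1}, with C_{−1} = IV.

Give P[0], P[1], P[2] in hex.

P[0] = 7, P[1] = 2, P[2] = 1

P[0]: D(K, 3) = E; E ⊕ 9 = 7.
P[1]: D(K, 6) = 1; 1 ⊕ 3 = 2.
P[2]: D(K, C) = 7; 7 ⊕ 6 = 1.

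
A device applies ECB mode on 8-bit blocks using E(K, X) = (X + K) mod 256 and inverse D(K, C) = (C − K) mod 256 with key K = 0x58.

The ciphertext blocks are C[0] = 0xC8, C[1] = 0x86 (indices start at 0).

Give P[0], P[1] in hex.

ECB decryption: P_i = D(K, C_i).
P[0]: D(K, 0xC8) = 0x70.
P[1]: D(K, 0x86) = 0x2E.

P[0] = 0x70, P[1] = 0x2E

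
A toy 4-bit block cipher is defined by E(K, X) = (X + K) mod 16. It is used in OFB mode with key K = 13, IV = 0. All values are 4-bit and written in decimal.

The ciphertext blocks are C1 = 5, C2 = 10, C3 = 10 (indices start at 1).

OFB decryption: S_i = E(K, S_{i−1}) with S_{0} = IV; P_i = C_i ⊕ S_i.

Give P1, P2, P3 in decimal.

P1 = 8, P2 = 0, P3 = 13

P1: S = E(K, 0) = 13; 5 ⊕ 13 = 8.
P2: S = E(K, 13) = 10; 10 ⊕ 10 = 0.
P3: S = E(K, 10) = 7; 10 ⊕ 7 = 13.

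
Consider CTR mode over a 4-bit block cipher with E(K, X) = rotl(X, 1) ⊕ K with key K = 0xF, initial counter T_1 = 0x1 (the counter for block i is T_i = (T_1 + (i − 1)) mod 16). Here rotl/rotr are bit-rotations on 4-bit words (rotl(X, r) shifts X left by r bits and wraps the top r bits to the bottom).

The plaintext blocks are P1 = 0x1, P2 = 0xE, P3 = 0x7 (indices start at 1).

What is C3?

C3 = 0xE

CTR encryption: S_i = E(K, T_i) where T_i is the counter for block i; C_i = P_i ⊕ S_i.
C1: T = 0x1, S = E(K, T) = 0xD; 0x1 ⊕ 0xD = 0xC.
C2: T = 0x2, S = E(K, T) = 0xB; 0xE ⊕ 0xB = 0x5.
C3: T = 0x3, S = E(K, T) = 0x9; 0x7 ⊕ 0x9 = 0xE.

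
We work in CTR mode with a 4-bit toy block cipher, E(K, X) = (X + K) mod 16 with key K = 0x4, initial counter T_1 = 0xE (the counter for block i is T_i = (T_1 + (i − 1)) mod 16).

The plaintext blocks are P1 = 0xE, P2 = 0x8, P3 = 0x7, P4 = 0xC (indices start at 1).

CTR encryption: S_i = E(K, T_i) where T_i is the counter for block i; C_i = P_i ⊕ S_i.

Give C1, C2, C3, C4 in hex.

C1: T = 0xE, S = E(K, T) = 0x2; 0xE ⊕ 0x2 = 0xC.
C2: T = 0xF, S = E(K, T) = 0x3; 0x8 ⊕ 0x3 = 0xB.
C3: T = 0x0, S = E(K, T) = 0x4; 0x7 ⊕ 0x4 = 0x3.
C4: T = 0x1, S = E(K, T) = 0x5; 0xC ⊕ 0x5 = 0x9.

C1 = 0xC, C2 = 0xB, C3 = 0x3, C4 = 0x9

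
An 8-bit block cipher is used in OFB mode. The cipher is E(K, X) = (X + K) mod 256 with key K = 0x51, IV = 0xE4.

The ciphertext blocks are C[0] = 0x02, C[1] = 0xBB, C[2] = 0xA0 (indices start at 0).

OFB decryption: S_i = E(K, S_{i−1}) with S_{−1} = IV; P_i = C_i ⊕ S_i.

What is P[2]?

P[0]: S = E(K, 0xE4) = 0x35; 0x02 ⊕ 0x35 = 0x37.
P[1]: S = E(K, 0x35) = 0x86; 0xBB ⊕ 0x86 = 0x3D.
P[2]: S = E(K, 0x86) = 0xD7; 0xA0 ⊕ 0xD7 = 0x77.

P[2] = 0x77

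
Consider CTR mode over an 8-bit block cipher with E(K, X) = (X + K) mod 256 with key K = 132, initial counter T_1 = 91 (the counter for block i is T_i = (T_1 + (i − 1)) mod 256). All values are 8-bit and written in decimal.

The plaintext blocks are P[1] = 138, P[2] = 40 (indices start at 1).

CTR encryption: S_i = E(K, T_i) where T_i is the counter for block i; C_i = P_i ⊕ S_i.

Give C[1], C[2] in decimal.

C[1] = 85, C[2] = 200

C[1]: T = 91, S = E(K, T) = 223; 138 ⊕ 223 = 85.
C[2]: T = 92, S = E(K, T) = 224; 40 ⊕ 224 = 200.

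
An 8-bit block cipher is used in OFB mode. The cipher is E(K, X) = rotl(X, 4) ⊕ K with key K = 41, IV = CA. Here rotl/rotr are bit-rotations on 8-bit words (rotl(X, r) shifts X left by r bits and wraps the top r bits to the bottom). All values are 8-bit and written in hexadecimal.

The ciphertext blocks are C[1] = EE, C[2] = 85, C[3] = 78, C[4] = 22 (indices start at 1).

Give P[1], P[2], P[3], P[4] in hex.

OFB decryption: S_i = E(K, S_{i−1}) with S_{0} = IV; P_i = C_i ⊕ S_i.
P[1]: S = E(K, CA) = ED; EE ⊕ ED = 03.
P[2]: S = E(K, ED) = 9F; 85 ⊕ 9F = 1A.
P[3]: S = E(K, 9F) = B8; 78 ⊕ B8 = C0.
P[4]: S = E(K, B8) = CA; 22 ⊕ CA = E8.

P[1] = 03, P[2] = 1A, P[3] = C0, P[4] = E8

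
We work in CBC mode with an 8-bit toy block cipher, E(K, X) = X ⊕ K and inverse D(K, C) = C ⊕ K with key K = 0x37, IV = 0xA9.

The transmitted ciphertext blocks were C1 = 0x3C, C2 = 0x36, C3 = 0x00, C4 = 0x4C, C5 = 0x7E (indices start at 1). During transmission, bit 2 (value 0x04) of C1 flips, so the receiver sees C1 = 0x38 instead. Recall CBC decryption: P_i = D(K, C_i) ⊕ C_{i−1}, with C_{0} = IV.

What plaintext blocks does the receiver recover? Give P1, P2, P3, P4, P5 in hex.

Only C1 changed, to 0x38. In CBC, a change in C_i garbles P_i and flips the same bit in P_{i+1}. Decrypting the received ciphertext:
P1: D(K, 0x38) = 0x0F; 0x0F ⊕ 0xA9 = 0xA6.
P2: D(K, 0x36) = 0x01; 0x01 ⊕ 0x38 = 0x39.
P3: D(K, 0x00) = 0x37; 0x37 ⊕ 0x36 = 0x01.
P4: D(K, 0x4C) = 0x7B; 0x7B ⊕ 0x00 = 0x7B.
P5: D(K, 0x7E) = 0x49; 0x49 ⊕ 0x4C = 0x05.
Blocks that differ from the original plaintext: P1, P2.

P1 = 0xA6, P2 = 0x39, P3 = 0x01, P4 = 0x7B, P5 = 0x05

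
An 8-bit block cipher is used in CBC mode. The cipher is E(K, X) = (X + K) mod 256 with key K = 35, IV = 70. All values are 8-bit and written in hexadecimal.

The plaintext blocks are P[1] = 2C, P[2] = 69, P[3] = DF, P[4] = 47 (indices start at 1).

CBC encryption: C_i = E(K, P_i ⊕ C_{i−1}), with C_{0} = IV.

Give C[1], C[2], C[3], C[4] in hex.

C[1]: P[1] ⊕ 70 = 5C; E(K, 5C) = 91.
C[2]: P[2] ⊕ 91 = F8; E(K, F8) = 2D.
C[3]: P[3] ⊕ 2D = F2; E(K, F2) = 27.
C[4]: P[4] ⊕ 27 = 60; E(K, 60) = 95.

C[1] = 91, C[2] = 2D, C[3] = 27, C[4] = 95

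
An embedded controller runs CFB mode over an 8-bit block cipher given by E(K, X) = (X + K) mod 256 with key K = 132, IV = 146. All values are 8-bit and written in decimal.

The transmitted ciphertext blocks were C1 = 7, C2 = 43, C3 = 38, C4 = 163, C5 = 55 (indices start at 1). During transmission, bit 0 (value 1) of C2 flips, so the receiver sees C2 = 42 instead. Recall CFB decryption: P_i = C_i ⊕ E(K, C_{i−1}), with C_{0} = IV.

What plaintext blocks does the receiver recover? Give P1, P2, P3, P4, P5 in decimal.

P1 = 17, P2 = 161, P3 = 136, P4 = 9, P5 = 16

Only C2 changed, to 42. In CFB, a change in C_i flips the same bit in P_i and garbles P_{i+1}. Decrypting the received ciphertext:
P1: E(K, 146) = 22; 7 ⊕ 22 = 17.
P2: E(K, 7) = 139; 42 ⊕ 139 = 161.
P3: E(K, 42) = 174; 38 ⊕ 174 = 136.
P4: E(K, 38) = 170; 163 ⊕ 170 = 9.
P5: E(K, 163) = 39; 55 ⊕ 39 = 16.
Blocks that differ from the original plaintext: P2, P3.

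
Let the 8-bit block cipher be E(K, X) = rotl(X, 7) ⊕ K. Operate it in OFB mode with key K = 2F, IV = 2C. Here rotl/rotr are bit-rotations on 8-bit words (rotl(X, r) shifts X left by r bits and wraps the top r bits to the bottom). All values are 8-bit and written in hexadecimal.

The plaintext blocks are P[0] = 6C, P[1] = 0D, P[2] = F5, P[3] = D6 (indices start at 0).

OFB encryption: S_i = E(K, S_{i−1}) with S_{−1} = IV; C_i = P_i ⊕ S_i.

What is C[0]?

C[0] = 55

C[0]: S = E(K, 2C) = 39; 6C ⊕ 39 = 55.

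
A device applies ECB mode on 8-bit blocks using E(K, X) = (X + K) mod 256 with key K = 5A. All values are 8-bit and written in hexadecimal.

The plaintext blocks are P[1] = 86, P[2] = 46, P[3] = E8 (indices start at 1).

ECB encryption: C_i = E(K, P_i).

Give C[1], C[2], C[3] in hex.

C[1]: E(K, 86) = E0.
C[2]: E(K, 46) = A0.
C[3]: E(K, E8) = 42.

C[1] = E0, C[2] = A0, C[3] = 42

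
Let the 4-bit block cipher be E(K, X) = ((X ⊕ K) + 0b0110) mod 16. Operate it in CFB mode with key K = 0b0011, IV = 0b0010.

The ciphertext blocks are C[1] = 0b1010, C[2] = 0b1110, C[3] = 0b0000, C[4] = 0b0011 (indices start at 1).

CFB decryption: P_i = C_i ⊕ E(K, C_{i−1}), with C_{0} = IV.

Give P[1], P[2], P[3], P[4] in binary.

P[1] = 0b1101, P[2] = 0b0001, P[3] = 0b0011, P[4] = 0b1010

P[1]: E(K, 0b0010) = 0b0111; 0b1010 ⊕ 0b0111 = 0b1101.
P[2]: E(K, 0b1010) = 0b1111; 0b1110 ⊕ 0b1111 = 0b0001.
P[3]: E(K, 0b1110) = 0b0011; 0b0000 ⊕ 0b0011 = 0b0011.
P[4]: E(K, 0b0000) = 0b1001; 0b0011 ⊕ 0b1001 = 0b1010.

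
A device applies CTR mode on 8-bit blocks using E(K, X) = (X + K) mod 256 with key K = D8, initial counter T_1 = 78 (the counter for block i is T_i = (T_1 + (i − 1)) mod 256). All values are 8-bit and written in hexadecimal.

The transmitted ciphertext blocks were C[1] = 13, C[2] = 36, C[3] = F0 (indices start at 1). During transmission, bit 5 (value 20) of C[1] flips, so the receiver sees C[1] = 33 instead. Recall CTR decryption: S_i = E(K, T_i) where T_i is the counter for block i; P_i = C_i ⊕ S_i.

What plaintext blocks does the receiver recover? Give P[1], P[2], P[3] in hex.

P[1] = 63, P[2] = 67, P[3] = A2

Only C[1] changed, to 33. In CTR, a change in C_i flips the same bit in P_i only; the keystream is unaffected. Decrypting the received ciphertext:
P[1]: T = 78, S = E(K, T) = 50; 33 ⊕ 50 = 63.
P[2]: T = 79, S = E(K, T) = 51; 36 ⊕ 51 = 67.
P[3]: T = 7A, S = E(K, T) = 52; F0 ⊕ 52 = A2.
Blocks that differ from the original plaintext: P[1].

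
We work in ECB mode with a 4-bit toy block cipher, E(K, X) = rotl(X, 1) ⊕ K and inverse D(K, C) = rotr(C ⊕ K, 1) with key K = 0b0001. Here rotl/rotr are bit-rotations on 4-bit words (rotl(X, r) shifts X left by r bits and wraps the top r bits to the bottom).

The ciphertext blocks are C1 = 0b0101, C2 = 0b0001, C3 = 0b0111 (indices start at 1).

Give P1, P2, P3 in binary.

P1 = 0b0010, P2 = 0b0000, P3 = 0b0011

ECB decryption: P_i = D(K, C_i).
P1: D(K, 0b0101) = 0b0010.
P2: D(K, 0b0001) = 0b0000.
P3: D(K, 0b0111) = 0b0011.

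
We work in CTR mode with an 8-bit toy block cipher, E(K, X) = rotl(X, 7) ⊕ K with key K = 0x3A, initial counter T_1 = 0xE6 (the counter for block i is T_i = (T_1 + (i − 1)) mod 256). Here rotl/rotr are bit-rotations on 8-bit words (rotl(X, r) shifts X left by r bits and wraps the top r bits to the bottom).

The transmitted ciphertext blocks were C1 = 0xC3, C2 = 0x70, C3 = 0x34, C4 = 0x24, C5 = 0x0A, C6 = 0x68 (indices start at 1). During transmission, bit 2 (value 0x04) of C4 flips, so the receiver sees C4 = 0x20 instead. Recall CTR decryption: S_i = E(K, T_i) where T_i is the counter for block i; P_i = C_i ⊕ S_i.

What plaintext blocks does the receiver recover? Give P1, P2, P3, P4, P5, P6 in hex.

P1 = 0x8A, P2 = 0xB9, P3 = 0x7A, P4 = 0xEE, P5 = 0x45, P6 = 0xA7

Only C4 changed, to 0x20. In CTR, a change in C_i flips the same bit in P_i only; the keystream is unaffected. Decrypting the received ciphertext:
P1: T = 0xE6, S = E(K, T) = 0x49; 0xC3 ⊕ 0x49 = 0x8A.
P2: T = 0xE7, S = E(K, T) = 0xC9; 0x70 ⊕ 0xC9 = 0xB9.
P3: T = 0xE8, S = E(K, T) = 0x4E; 0x34 ⊕ 0x4E = 0x7A.
P4: T = 0xE9, S = E(K, T) = 0xCE; 0x20 ⊕ 0xCE = 0xEE.
P5: T = 0xEA, S = E(K, T) = 0x4F; 0x0A ⊕ 0x4F = 0x45.
P6: T = 0xEB, S = E(K, T) = 0xCF; 0x68 ⊕ 0xCF = 0xA7.
Blocks that differ from the original plaintext: P4.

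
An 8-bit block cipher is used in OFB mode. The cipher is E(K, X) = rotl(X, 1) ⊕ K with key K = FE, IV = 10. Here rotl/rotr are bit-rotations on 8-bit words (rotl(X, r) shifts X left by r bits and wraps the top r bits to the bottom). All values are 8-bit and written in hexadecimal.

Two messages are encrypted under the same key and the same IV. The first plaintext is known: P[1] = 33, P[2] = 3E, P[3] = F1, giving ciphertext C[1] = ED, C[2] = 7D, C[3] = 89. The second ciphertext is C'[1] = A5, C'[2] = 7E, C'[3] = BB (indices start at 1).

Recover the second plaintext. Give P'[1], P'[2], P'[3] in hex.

In OFB with a reused IV, both messages share the same keystream S_i, so C_i ⊕ C'_i = P_i ⊕ P'_i and thus P'_i = P_i ⊕ C_i ⊕ C'_i.
P'[1]: 33 ⊕ ED ⊕ A5 = 7B.
P'[2]: 3E ⊕ 7D ⊕ 7E = 3D.
P'[3]: F1 ⊕ 89 ⊕ BB = C3.

P'[1] = 7B, P'[2] = 3D, P'[3] = C3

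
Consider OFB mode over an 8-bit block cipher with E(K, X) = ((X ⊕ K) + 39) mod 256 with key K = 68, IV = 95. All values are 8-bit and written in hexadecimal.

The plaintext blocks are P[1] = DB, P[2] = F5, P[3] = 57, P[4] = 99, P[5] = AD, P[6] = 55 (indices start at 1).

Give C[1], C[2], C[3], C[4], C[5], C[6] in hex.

OFB encryption: S_i = E(K, S_{i−1}) with S_{0} = IV; C_i = P_i ⊕ S_i.
C[1]: S = E(K, 95) = 36; DB ⊕ 36 = ED.
C[2]: S = E(K, 36) = 97; F5 ⊕ 97 = 62.
C[3]: S = E(K, 97) = 38; 57 ⊕ 38 = 6F.
C[4]: S = E(K, 38) = 89; 99 ⊕ 89 = 10.
C[5]: S = E(K, 89) = 1A; AD ⊕ 1A = B7.
C[6]: S = E(K, 1A) = AB; 55 ⊕ AB = FE.

C[1] = ED, C[2] = 62, C[3] = 6F, C[4] = 10, C[5] = B7, C[6] = FE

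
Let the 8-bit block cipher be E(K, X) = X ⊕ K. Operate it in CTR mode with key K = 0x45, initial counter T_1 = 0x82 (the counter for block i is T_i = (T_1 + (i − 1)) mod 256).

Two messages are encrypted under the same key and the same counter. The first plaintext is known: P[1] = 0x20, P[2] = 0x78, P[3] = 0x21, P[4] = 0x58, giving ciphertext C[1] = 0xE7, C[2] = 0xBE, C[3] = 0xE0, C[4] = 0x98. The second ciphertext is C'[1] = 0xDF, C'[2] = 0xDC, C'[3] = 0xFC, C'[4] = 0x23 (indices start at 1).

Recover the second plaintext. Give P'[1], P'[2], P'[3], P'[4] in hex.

P'[1] = 0x18, P'[2] = 0x1A, P'[3] = 0x3D, P'[4] = 0xE3

In CTR with a reused counter, both messages share the same keystream S_i, so C_i ⊕ C'_i = P_i ⊕ P'_i and thus P'_i = P_i ⊕ C_i ⊕ C'_i.
P'[1]: 0x20 ⊕ 0xE7 ⊕ 0xDF = 0x18.
P'[2]: 0x78 ⊕ 0xBE ⊕ 0xDC = 0x1A.
P'[3]: 0x21 ⊕ 0xE0 ⊕ 0xFC = 0x3D.
P'[4]: 0x58 ⊕ 0x98 ⊕ 0x23 = 0xE3.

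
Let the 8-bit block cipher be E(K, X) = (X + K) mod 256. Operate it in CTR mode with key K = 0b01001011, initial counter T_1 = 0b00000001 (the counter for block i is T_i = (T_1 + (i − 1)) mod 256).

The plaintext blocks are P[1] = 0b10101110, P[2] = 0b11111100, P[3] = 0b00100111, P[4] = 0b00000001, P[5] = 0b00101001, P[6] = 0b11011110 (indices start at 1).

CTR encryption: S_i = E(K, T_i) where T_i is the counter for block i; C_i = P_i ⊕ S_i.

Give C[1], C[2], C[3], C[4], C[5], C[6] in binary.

C[1]: T = 0b00000001, S = E(K, T) = 0b01001100; 0b10101110 ⊕ 0b01001100 = 0b11100010.
C[2]: T = 0b00000010, S = E(K, T) = 0b01001101; 0b11111100 ⊕ 0b01001101 = 0b10110001.
C[3]: T = 0b00000011, S = E(K, T) = 0b01001110; 0b00100111 ⊕ 0b01001110 = 0b01101001.
C[4]: T = 0b00000100, S = E(K, T) = 0b01001111; 0b00000001 ⊕ 0b01001111 = 0b01001110.
C[5]: T = 0b00000101, S = E(K, T) = 0b01010000; 0b00101001 ⊕ 0b01010000 = 0b01111001.
C[6]: T = 0b00000110, S = E(K, T) = 0b01010001; 0b11011110 ⊕ 0b01010001 = 0b10001111.

C[1] = 0b11100010, C[2] = 0b10110001, C[3] = 0b01101001, C[4] = 0b01001110, C[5] = 0b01111001, C[6] = 0b10001111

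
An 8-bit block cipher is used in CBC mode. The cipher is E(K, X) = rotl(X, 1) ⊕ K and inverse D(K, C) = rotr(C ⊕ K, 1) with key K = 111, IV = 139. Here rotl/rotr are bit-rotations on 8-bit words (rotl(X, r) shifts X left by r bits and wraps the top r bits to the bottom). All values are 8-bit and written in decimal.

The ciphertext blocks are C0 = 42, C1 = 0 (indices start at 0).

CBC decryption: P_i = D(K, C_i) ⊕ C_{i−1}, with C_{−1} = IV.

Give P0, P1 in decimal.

P0: D(K, 42) = 162; 162 ⊕ 139 = 41.
P1: D(K, 0) = 183; 183 ⊕ 42 = 157.

P0 = 41, P1 = 157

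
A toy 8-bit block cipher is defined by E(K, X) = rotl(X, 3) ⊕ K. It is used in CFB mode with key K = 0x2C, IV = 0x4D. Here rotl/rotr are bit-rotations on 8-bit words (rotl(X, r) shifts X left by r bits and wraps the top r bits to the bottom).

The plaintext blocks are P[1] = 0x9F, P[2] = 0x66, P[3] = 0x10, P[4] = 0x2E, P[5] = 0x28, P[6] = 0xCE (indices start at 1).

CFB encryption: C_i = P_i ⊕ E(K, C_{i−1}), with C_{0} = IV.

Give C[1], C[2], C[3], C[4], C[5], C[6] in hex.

C[1] = 0xD9, C[2] = 0x84, C[3] = 0x18, C[4] = 0xC2, C[5] = 0x12, C[6] = 0x72

C[1]: E(K, 0x4D) = 0x46; 0x9F ⊕ 0x46 = 0xD9.
C[2]: E(K, 0xD9) = 0xE2; 0x66 ⊕ 0xE2 = 0x84.
C[3]: E(K, 0x84) = 0x08; 0x10 ⊕ 0x08 = 0x18.
C[4]: E(K, 0x18) = 0xEC; 0x2E ⊕ 0xEC = 0xC2.
C[5]: E(K, 0xC2) = 0x3A; 0x28 ⊕ 0x3A = 0x12.
C[6]: E(K, 0x12) = 0xBC; 0xCE ⊕ 0xBC = 0x72.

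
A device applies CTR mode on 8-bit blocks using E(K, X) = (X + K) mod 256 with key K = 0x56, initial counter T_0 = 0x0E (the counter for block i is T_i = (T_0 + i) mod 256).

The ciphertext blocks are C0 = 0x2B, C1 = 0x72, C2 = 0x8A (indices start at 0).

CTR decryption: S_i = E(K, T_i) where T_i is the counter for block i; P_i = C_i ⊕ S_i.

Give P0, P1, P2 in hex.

P0 = 0x4F, P1 = 0x17, P2 = 0xEC

P0: T = 0x0E, S = E(K, T) = 0x64; 0x2B ⊕ 0x64 = 0x4F.
P1: T = 0x0F, S = E(K, T) = 0x65; 0x72 ⊕ 0x65 = 0x17.
P2: T = 0x10, S = E(K, T) = 0x66; 0x8A ⊕ 0x66 = 0xEC.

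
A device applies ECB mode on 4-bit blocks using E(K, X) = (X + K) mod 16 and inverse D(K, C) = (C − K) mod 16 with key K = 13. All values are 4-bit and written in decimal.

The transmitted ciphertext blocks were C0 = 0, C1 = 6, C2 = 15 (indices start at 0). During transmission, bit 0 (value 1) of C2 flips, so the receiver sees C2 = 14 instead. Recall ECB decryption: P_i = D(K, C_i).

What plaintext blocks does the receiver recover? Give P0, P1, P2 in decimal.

P0 = 3, P1 = 9, P2 = 1

Only C2 changed, to 14. In ECB, a change in C_i affects only P_i. Decrypting the received ciphertext:
P0: D(K, 0) = 3.
P1: D(K, 6) = 9.
P2: D(K, 14) = 1.
Blocks that differ from the original plaintext: P2.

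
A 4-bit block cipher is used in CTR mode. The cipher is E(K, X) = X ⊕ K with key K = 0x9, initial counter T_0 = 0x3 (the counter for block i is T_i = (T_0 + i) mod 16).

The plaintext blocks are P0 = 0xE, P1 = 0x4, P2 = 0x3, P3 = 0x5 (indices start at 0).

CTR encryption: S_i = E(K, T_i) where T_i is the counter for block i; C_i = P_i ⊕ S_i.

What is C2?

C0: T = 0x3, S = E(K, T) = 0xA; 0xE ⊕ 0xA = 0x4.
C1: T = 0x4, S = E(K, T) = 0xD; 0x4 ⊕ 0xD = 0x9.
C2: T = 0x5, S = E(K, T) = 0xC; 0x3 ⊕ 0xC = 0xF.

C2 = 0xF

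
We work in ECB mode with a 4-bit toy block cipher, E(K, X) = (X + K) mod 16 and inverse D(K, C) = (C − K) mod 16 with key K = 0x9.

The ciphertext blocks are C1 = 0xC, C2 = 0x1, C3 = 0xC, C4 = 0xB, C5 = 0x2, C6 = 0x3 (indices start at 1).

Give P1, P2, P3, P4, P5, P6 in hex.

ECB decryption: P_i = D(K, C_i).
P1: D(K, 0xC) = 0x3.
P2: D(K, 0x1) = 0x8.
P3: D(K, 0xC) = 0x3.
P4: D(K, 0xB) = 0x2.
P5: D(K, 0x2) = 0x9.
P6: D(K, 0x3) = 0xA.

P1 = 0x3, P2 = 0x8, P3 = 0x3, P4 = 0x2, P5 = 0x9, P6 = 0xA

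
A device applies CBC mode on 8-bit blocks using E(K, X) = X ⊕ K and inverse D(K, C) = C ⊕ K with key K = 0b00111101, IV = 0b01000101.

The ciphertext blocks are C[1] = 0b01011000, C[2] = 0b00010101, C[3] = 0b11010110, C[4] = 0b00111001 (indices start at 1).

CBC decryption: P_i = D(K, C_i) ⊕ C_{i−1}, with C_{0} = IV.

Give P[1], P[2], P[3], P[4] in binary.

P[1] = 0b00100000, P[2] = 0b01110000, P[3] = 0b11111110, P[4] = 0b11010010

P[1]: D(K, 0b01011000) = 0b01100101; 0b01100101 ⊕ 0b01000101 = 0b00100000.
P[2]: D(K, 0b00010101) = 0b00101000; 0b00101000 ⊕ 0b01011000 = 0b01110000.
P[3]: D(K, 0b11010110) = 0b11101011; 0b11101011 ⊕ 0b00010101 = 0b11111110.
P[4]: D(K, 0b00111001) = 0b00000100; 0b00000100 ⊕ 0b11010110 = 0b11010010.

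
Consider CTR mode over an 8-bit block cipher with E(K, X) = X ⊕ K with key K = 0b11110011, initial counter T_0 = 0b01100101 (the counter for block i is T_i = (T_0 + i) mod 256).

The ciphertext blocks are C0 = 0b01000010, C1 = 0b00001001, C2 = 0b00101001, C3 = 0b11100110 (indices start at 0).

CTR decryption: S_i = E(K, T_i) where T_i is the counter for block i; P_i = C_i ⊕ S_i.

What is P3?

P3: T = 0b01101000, S = E(K, T) = 0b10011011; 0b11100110 ⊕ 0b10011011 = 0b01111101.

P3 = 0b01111101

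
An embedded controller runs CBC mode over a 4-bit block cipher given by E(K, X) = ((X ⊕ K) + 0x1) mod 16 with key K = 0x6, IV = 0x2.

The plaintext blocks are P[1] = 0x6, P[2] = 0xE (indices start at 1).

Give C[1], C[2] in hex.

C[1] = 0x3, C[2] = 0xC

CBC encryption: C_i = E(K, P_i ⊕ C_{i−1}), with C_{0} = IV.
C[1]: P[1] ⊕ 0x2 = 0x4; E(K, 0x4) = 0x3.
C[2]: P[2] ⊕ 0x3 = 0xD; E(K, 0xD) = 0xC.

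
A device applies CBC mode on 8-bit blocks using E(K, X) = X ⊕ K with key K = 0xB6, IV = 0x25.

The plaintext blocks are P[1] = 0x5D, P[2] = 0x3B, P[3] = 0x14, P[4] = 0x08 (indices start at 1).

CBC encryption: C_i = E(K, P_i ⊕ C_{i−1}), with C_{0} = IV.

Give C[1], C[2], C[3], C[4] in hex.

C[1]: P[1] ⊕ 0x25 = 0x78; E(K, 0x78) = 0xCE.
C[2]: P[2] ⊕ 0xCE = 0xF5; E(K, 0xF5) = 0x43.
C[3]: P[3] ⊕ 0x43 = 0x57; E(K, 0x57) = 0xE1.
C[4]: P[4] ⊕ 0xE1 = 0xE9; E(K, 0xE9) = 0x5F.

C[1] = 0xCE, C[2] = 0x43, C[3] = 0xE1, C[4] = 0x5F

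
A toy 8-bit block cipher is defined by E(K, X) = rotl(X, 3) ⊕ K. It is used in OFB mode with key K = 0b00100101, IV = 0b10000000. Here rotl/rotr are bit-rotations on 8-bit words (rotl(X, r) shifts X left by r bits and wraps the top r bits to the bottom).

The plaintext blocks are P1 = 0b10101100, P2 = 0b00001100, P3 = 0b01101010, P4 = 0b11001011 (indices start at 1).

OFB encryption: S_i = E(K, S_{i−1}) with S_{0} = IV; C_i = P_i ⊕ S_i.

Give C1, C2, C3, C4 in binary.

C1: S = E(K, 0b10000000) = 0b00100001; 0b10101100 ⊕ 0b00100001 = 0b10001101.
C2: S = E(K, 0b00100001) = 0b00101100; 0b00001100 ⊕ 0b00101100 = 0b00100000.
C3: S = E(K, 0b00101100) = 0b01000100; 0b01101010 ⊕ 0b01000100 = 0b00101110.
C4: S = E(K, 0b01000100) = 0b00000111; 0b11001011 ⊕ 0b00000111 = 0b11001100.

C1 = 0b10001101, C2 = 0b00100000, C3 = 0b00101110, C4 = 0b11001100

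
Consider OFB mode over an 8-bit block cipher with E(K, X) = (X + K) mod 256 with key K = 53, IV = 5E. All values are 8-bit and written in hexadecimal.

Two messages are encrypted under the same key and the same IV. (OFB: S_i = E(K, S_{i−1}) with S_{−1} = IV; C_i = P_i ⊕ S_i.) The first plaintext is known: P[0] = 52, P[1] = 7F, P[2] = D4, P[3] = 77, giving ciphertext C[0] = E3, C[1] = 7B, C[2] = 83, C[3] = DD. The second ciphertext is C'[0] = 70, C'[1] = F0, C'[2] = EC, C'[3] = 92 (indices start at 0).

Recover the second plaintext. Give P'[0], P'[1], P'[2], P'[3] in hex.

In OFB with a reused IV, both messages share the same keystream S_i, so C_i ⊕ C'_i = P_i ⊕ P'_i and thus P'_i = P_i ⊕ C_i ⊕ C'_i.
P'[0]: 52 ⊕ E3 ⊕ 70 = C1.
P'[1]: 7F ⊕ 7B ⊕ F0 = F4.
P'[2]: D4 ⊕ 83 ⊕ EC = BB.
P'[3]: 77 ⊕ DD ⊕ 92 = 38.

P'[0] = C1, P'[1] = F4, P'[2] = BB, P'[3] = 38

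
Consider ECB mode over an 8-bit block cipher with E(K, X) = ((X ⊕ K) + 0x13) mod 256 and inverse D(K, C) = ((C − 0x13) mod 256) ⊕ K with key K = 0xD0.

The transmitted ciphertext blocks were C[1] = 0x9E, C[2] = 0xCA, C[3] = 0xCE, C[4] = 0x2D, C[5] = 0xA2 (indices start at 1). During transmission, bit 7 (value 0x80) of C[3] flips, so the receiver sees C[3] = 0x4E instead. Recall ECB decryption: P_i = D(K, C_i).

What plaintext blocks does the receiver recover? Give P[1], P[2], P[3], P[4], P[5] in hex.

Only C[3] changed, to 0x4E. In ECB, a change in C_i affects only P_i. Decrypting the received ciphertext:
P[1]: D(K, 0x9E) = 0x5B.
P[2]: D(K, 0xCA) = 0x67.
P[3]: D(K, 0x4E) = 0xEB.
P[4]: D(K, 0x2D) = 0xCA.
P[5]: D(K, 0xA2) = 0x5F.
Blocks that differ from the original plaintext: P[3].

P[1] = 0x5B, P[2] = 0x67, P[3] = 0xEB, P[4] = 0xCA, P[5] = 0x5F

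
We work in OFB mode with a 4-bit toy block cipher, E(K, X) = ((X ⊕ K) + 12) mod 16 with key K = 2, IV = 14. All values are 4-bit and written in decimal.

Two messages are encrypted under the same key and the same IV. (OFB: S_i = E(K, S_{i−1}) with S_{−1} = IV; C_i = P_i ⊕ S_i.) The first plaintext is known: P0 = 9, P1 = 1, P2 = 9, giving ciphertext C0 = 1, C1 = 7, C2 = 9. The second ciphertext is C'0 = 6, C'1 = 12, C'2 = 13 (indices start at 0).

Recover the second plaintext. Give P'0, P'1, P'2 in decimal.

In OFB with a reused IV, both messages share the same keystream S_i, so C_i ⊕ C'_i = P_i ⊕ P'_i and thus P'_i = P_i ⊕ C_i ⊕ C'_i.
P'0: 9 ⊕ 1 ⊕ 6 = 14.
P'1: 1 ⊕ 7 ⊕ 12 = 10.
P'2: 9 ⊕ 9 ⊕ 13 = 13.

P'0 = 14, P'1 = 10, P'2 = 13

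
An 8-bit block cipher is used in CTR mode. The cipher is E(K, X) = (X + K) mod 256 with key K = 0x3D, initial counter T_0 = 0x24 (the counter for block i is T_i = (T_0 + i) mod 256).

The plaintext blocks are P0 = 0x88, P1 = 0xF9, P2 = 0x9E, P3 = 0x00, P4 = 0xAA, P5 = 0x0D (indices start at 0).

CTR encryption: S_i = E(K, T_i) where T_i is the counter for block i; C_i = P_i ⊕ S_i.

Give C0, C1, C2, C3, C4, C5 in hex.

C0: T = 0x24, S = E(K, T) = 0x61; 0x88 ⊕ 0x61 = 0xE9.
C1: T = 0x25, S = E(K, T) = 0x62; 0xF9 ⊕ 0x62 = 0x9B.
C2: T = 0x26, S = E(K, T) = 0x63; 0x9E ⊕ 0x63 = 0xFD.
C3: T = 0x27, S = E(K, T) = 0x64; 0x00 ⊕ 0x64 = 0x64.
C4: T = 0x28, S = E(K, T) = 0x65; 0xAA ⊕ 0x65 = 0xCF.
C5: T = 0x29, S = E(K, T) = 0x66; 0x0D ⊕ 0x66 = 0x6B.

C0 = 0xE9, C1 = 0x9B, C2 = 0xFD, C3 = 0x64, C4 = 0xCF, C5 = 0x6B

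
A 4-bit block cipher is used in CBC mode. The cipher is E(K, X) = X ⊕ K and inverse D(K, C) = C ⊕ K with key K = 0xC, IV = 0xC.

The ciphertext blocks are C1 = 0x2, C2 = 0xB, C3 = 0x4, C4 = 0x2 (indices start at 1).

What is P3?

CBC decryption: P_i = D(K, C_i) ⊕ C_{i−1}, with C_{0} = IV.
P3: D(K, 0x4) = 0x8; 0x8 ⊕ 0xB = 0x3.

P3 = 0x3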